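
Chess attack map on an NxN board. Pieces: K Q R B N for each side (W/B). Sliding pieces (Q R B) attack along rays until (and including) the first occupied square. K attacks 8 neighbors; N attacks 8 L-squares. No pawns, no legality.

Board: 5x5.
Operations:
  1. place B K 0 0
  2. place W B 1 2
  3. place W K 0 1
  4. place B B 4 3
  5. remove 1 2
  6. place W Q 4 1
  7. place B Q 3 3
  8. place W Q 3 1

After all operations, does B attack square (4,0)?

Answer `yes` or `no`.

Op 1: place BK@(0,0)
Op 2: place WB@(1,2)
Op 3: place WK@(0,1)
Op 4: place BB@(4,3)
Op 5: remove (1,2)
Op 6: place WQ@(4,1)
Op 7: place BQ@(3,3)
Op 8: place WQ@(3,1)
Per-piece attacks for B:
  BK@(0,0): attacks (0,1) (1,0) (1,1)
  BQ@(3,3): attacks (3,4) (3,2) (3,1) (4,3) (2,3) (1,3) (0,3) (4,4) (4,2) (2,4) (2,2) (1,1) (0,0) [ray(0,-1) blocked at (3,1); ray(1,0) blocked at (4,3); ray(-1,-1) blocked at (0,0)]
  BB@(4,3): attacks (3,4) (3,2) (2,1) (1,0)
B attacks (4,0): no

Answer: no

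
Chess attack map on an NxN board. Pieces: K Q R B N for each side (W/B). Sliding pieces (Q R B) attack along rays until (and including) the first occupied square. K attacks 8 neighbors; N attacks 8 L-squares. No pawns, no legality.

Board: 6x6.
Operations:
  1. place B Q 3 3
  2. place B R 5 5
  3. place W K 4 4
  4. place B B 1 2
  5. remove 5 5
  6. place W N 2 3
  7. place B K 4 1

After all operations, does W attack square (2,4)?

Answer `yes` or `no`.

Op 1: place BQ@(3,3)
Op 2: place BR@(5,5)
Op 3: place WK@(4,4)
Op 4: place BB@(1,2)
Op 5: remove (5,5)
Op 6: place WN@(2,3)
Op 7: place BK@(4,1)
Per-piece attacks for W:
  WN@(2,3): attacks (3,5) (4,4) (1,5) (0,4) (3,1) (4,2) (1,1) (0,2)
  WK@(4,4): attacks (4,5) (4,3) (5,4) (3,4) (5,5) (5,3) (3,5) (3,3)
W attacks (2,4): no

Answer: no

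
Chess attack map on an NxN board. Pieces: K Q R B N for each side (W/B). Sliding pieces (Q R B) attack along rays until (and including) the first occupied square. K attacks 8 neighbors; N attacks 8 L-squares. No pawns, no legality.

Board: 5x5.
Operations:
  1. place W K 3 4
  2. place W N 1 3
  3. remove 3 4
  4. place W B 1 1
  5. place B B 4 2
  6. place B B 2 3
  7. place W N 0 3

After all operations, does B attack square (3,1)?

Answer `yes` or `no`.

Op 1: place WK@(3,4)
Op 2: place WN@(1,3)
Op 3: remove (3,4)
Op 4: place WB@(1,1)
Op 5: place BB@(4,2)
Op 6: place BB@(2,3)
Op 7: place WN@(0,3)
Per-piece attacks for B:
  BB@(2,3): attacks (3,4) (3,2) (4,1) (1,4) (1,2) (0,1)
  BB@(4,2): attacks (3,3) (2,4) (3,1) (2,0)
B attacks (3,1): yes

Answer: yes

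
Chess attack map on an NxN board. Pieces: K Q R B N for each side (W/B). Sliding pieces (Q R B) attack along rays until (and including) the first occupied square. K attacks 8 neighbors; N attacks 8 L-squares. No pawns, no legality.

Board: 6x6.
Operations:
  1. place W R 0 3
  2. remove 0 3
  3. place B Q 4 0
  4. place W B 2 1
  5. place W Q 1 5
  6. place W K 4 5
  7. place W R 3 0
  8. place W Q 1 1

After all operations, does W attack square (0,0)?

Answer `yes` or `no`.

Op 1: place WR@(0,3)
Op 2: remove (0,3)
Op 3: place BQ@(4,0)
Op 4: place WB@(2,1)
Op 5: place WQ@(1,5)
Op 6: place WK@(4,5)
Op 7: place WR@(3,0)
Op 8: place WQ@(1,1)
Per-piece attacks for W:
  WQ@(1,1): attacks (1,2) (1,3) (1,4) (1,5) (1,0) (2,1) (0,1) (2,2) (3,3) (4,4) (5,5) (2,0) (0,2) (0,0) [ray(0,1) blocked at (1,5); ray(1,0) blocked at (2,1)]
  WQ@(1,5): attacks (1,4) (1,3) (1,2) (1,1) (2,5) (3,5) (4,5) (0,5) (2,4) (3,3) (4,2) (5,1) (0,4) [ray(0,-1) blocked at (1,1); ray(1,0) blocked at (4,5)]
  WB@(2,1): attacks (3,2) (4,3) (5,4) (3,0) (1,2) (0,3) (1,0) [ray(1,-1) blocked at (3,0)]
  WR@(3,0): attacks (3,1) (3,2) (3,3) (3,4) (3,5) (4,0) (2,0) (1,0) (0,0) [ray(1,0) blocked at (4,0)]
  WK@(4,5): attacks (4,4) (5,5) (3,5) (5,4) (3,4)
W attacks (0,0): yes

Answer: yes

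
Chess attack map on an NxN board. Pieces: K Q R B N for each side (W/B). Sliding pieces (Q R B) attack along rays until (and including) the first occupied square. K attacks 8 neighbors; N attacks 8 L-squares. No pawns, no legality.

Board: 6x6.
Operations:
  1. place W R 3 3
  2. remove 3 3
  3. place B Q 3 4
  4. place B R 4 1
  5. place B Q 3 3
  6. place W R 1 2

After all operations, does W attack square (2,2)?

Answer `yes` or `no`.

Op 1: place WR@(3,3)
Op 2: remove (3,3)
Op 3: place BQ@(3,4)
Op 4: place BR@(4,1)
Op 5: place BQ@(3,3)
Op 6: place WR@(1,2)
Per-piece attacks for W:
  WR@(1,2): attacks (1,3) (1,4) (1,5) (1,1) (1,0) (2,2) (3,2) (4,2) (5,2) (0,2)
W attacks (2,2): yes

Answer: yes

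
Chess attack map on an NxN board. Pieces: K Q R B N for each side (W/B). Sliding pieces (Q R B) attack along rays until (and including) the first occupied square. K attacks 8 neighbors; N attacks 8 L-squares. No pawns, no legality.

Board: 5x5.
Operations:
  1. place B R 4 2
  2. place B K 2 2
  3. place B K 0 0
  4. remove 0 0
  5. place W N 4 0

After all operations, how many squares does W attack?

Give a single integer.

Answer: 2

Derivation:
Op 1: place BR@(4,2)
Op 2: place BK@(2,2)
Op 3: place BK@(0,0)
Op 4: remove (0,0)
Op 5: place WN@(4,0)
Per-piece attacks for W:
  WN@(4,0): attacks (3,2) (2,1)
Union (2 distinct): (2,1) (3,2)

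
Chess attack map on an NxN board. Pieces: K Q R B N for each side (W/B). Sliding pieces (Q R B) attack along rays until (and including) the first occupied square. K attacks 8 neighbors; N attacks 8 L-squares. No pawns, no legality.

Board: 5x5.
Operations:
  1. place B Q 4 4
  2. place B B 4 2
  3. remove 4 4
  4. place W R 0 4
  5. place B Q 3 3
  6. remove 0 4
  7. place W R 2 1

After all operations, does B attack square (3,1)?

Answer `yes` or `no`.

Answer: yes

Derivation:
Op 1: place BQ@(4,4)
Op 2: place BB@(4,2)
Op 3: remove (4,4)
Op 4: place WR@(0,4)
Op 5: place BQ@(3,3)
Op 6: remove (0,4)
Op 7: place WR@(2,1)
Per-piece attacks for B:
  BQ@(3,3): attacks (3,4) (3,2) (3,1) (3,0) (4,3) (2,3) (1,3) (0,3) (4,4) (4,2) (2,4) (2,2) (1,1) (0,0) [ray(1,-1) blocked at (4,2)]
  BB@(4,2): attacks (3,3) (3,1) (2,0) [ray(-1,1) blocked at (3,3)]
B attacks (3,1): yes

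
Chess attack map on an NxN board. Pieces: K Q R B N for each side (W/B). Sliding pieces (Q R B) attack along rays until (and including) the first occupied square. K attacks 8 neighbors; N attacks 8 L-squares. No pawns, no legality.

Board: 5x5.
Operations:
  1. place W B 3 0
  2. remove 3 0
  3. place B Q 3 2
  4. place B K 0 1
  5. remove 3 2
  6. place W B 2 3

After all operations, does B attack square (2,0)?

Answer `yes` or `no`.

Op 1: place WB@(3,0)
Op 2: remove (3,0)
Op 3: place BQ@(3,2)
Op 4: place BK@(0,1)
Op 5: remove (3,2)
Op 6: place WB@(2,3)
Per-piece attacks for B:
  BK@(0,1): attacks (0,2) (0,0) (1,1) (1,2) (1,0)
B attacks (2,0): no

Answer: no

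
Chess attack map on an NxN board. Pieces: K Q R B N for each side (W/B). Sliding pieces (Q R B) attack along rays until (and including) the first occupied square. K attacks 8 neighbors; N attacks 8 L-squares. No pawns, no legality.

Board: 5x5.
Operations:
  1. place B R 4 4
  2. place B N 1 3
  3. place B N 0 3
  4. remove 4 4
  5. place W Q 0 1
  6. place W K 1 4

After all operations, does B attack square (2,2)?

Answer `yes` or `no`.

Op 1: place BR@(4,4)
Op 2: place BN@(1,3)
Op 3: place BN@(0,3)
Op 4: remove (4,4)
Op 5: place WQ@(0,1)
Op 6: place WK@(1,4)
Per-piece attacks for B:
  BN@(0,3): attacks (2,4) (1,1) (2,2)
  BN@(1,3): attacks (3,4) (2,1) (3,2) (0,1)
B attacks (2,2): yes

Answer: yes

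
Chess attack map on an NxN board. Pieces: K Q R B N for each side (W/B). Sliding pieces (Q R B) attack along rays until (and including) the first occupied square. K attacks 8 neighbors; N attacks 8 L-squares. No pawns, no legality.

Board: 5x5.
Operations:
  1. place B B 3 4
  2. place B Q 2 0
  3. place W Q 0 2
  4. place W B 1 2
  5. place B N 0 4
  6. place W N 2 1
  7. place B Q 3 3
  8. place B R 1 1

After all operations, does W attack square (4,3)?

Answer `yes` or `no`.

Op 1: place BB@(3,4)
Op 2: place BQ@(2,0)
Op 3: place WQ@(0,2)
Op 4: place WB@(1,2)
Op 5: place BN@(0,4)
Op 6: place WN@(2,1)
Op 7: place BQ@(3,3)
Op 8: place BR@(1,1)
Per-piece attacks for W:
  WQ@(0,2): attacks (0,3) (0,4) (0,1) (0,0) (1,2) (1,3) (2,4) (1,1) [ray(0,1) blocked at (0,4); ray(1,0) blocked at (1,2); ray(1,-1) blocked at (1,1)]
  WB@(1,2): attacks (2,3) (3,4) (2,1) (0,3) (0,1) [ray(1,1) blocked at (3,4); ray(1,-1) blocked at (2,1)]
  WN@(2,1): attacks (3,3) (4,2) (1,3) (0,2) (4,0) (0,0)
W attacks (4,3): no

Answer: no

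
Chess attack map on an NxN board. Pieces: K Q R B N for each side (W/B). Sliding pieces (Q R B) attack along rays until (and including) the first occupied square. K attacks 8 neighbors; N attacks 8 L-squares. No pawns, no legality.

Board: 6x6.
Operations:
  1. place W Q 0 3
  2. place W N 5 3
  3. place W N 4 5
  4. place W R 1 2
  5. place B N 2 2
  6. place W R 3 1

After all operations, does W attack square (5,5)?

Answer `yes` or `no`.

Answer: no

Derivation:
Op 1: place WQ@(0,3)
Op 2: place WN@(5,3)
Op 3: place WN@(4,5)
Op 4: place WR@(1,2)
Op 5: place BN@(2,2)
Op 6: place WR@(3,1)
Per-piece attacks for W:
  WQ@(0,3): attacks (0,4) (0,5) (0,2) (0,1) (0,0) (1,3) (2,3) (3,3) (4,3) (5,3) (1,4) (2,5) (1,2) [ray(1,0) blocked at (5,3); ray(1,-1) blocked at (1,2)]
  WR@(1,2): attacks (1,3) (1,4) (1,5) (1,1) (1,0) (2,2) (0,2) [ray(1,0) blocked at (2,2)]
  WR@(3,1): attacks (3,2) (3,3) (3,4) (3,5) (3,0) (4,1) (5,1) (2,1) (1,1) (0,1)
  WN@(4,5): attacks (5,3) (3,3) (2,4)
  WN@(5,3): attacks (4,5) (3,4) (4,1) (3,2)
W attacks (5,5): no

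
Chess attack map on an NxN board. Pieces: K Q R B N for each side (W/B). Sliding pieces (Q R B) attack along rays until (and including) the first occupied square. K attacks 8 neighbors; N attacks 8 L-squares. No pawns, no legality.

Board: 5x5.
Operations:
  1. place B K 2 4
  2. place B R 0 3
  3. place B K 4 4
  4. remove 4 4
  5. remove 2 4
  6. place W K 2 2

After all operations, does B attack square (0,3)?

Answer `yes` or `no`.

Answer: no

Derivation:
Op 1: place BK@(2,4)
Op 2: place BR@(0,3)
Op 3: place BK@(4,4)
Op 4: remove (4,4)
Op 5: remove (2,4)
Op 6: place WK@(2,2)
Per-piece attacks for B:
  BR@(0,3): attacks (0,4) (0,2) (0,1) (0,0) (1,3) (2,3) (3,3) (4,3)
B attacks (0,3): no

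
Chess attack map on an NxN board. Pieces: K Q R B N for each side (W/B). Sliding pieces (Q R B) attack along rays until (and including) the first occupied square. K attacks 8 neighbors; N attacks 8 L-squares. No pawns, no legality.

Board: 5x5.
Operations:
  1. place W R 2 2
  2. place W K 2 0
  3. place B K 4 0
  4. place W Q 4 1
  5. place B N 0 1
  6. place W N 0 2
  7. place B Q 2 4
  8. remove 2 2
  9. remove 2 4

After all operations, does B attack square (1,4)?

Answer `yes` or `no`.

Op 1: place WR@(2,2)
Op 2: place WK@(2,0)
Op 3: place BK@(4,0)
Op 4: place WQ@(4,1)
Op 5: place BN@(0,1)
Op 6: place WN@(0,2)
Op 7: place BQ@(2,4)
Op 8: remove (2,2)
Op 9: remove (2,4)
Per-piece attacks for B:
  BN@(0,1): attacks (1,3) (2,2) (2,0)
  BK@(4,0): attacks (4,1) (3,0) (3,1)
B attacks (1,4): no

Answer: no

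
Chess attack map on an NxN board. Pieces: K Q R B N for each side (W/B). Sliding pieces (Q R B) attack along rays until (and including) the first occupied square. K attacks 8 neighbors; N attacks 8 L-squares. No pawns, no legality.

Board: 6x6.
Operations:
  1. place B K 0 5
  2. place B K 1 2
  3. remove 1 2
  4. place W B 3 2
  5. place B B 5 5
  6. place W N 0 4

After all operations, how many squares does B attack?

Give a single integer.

Answer: 8

Derivation:
Op 1: place BK@(0,5)
Op 2: place BK@(1,2)
Op 3: remove (1,2)
Op 4: place WB@(3,2)
Op 5: place BB@(5,5)
Op 6: place WN@(0,4)
Per-piece attacks for B:
  BK@(0,5): attacks (0,4) (1,5) (1,4)
  BB@(5,5): attacks (4,4) (3,3) (2,2) (1,1) (0,0)
Union (8 distinct): (0,0) (0,4) (1,1) (1,4) (1,5) (2,2) (3,3) (4,4)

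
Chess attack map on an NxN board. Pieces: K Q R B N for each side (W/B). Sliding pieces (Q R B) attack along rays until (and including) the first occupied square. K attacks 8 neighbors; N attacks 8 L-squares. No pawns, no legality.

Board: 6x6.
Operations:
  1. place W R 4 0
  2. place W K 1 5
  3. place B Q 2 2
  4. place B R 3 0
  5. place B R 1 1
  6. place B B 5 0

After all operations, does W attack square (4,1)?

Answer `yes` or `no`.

Op 1: place WR@(4,0)
Op 2: place WK@(1,5)
Op 3: place BQ@(2,2)
Op 4: place BR@(3,0)
Op 5: place BR@(1,1)
Op 6: place BB@(5,0)
Per-piece attacks for W:
  WK@(1,5): attacks (1,4) (2,5) (0,5) (2,4) (0,4)
  WR@(4,0): attacks (4,1) (4,2) (4,3) (4,4) (4,5) (5,0) (3,0) [ray(1,0) blocked at (5,0); ray(-1,0) blocked at (3,0)]
W attacks (4,1): yes

Answer: yes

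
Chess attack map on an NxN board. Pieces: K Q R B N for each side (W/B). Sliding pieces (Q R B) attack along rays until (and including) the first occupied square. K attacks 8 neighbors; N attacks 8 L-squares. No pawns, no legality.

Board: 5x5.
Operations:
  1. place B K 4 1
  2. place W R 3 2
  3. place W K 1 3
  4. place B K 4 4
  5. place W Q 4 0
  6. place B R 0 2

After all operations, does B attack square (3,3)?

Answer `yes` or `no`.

Op 1: place BK@(4,1)
Op 2: place WR@(3,2)
Op 3: place WK@(1,3)
Op 4: place BK@(4,4)
Op 5: place WQ@(4,0)
Op 6: place BR@(0,2)
Per-piece attacks for B:
  BR@(0,2): attacks (0,3) (0,4) (0,1) (0,0) (1,2) (2,2) (3,2) [ray(1,0) blocked at (3,2)]
  BK@(4,1): attacks (4,2) (4,0) (3,1) (3,2) (3,0)
  BK@(4,4): attacks (4,3) (3,4) (3,3)
B attacks (3,3): yes

Answer: yes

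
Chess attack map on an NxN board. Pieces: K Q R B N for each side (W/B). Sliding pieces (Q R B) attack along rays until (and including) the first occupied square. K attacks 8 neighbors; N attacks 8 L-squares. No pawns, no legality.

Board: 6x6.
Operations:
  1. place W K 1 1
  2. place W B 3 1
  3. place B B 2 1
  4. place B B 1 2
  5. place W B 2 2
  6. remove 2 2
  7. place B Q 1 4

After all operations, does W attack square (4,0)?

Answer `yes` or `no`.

Op 1: place WK@(1,1)
Op 2: place WB@(3,1)
Op 3: place BB@(2,1)
Op 4: place BB@(1,2)
Op 5: place WB@(2,2)
Op 6: remove (2,2)
Op 7: place BQ@(1,4)
Per-piece attacks for W:
  WK@(1,1): attacks (1,2) (1,0) (2,1) (0,1) (2,2) (2,0) (0,2) (0,0)
  WB@(3,1): attacks (4,2) (5,3) (4,0) (2,2) (1,3) (0,4) (2,0)
W attacks (4,0): yes

Answer: yes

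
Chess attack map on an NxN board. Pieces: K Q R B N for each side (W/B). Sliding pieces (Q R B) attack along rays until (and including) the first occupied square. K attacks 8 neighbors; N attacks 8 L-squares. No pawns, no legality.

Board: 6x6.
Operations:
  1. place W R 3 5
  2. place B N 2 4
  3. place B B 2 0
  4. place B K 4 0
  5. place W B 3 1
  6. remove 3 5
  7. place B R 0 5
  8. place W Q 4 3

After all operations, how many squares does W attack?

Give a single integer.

Answer: 20

Derivation:
Op 1: place WR@(3,5)
Op 2: place BN@(2,4)
Op 3: place BB@(2,0)
Op 4: place BK@(4,0)
Op 5: place WB@(3,1)
Op 6: remove (3,5)
Op 7: place BR@(0,5)
Op 8: place WQ@(4,3)
Per-piece attacks for W:
  WB@(3,1): attacks (4,2) (5,3) (4,0) (2,2) (1,3) (0,4) (2,0) [ray(1,-1) blocked at (4,0); ray(-1,-1) blocked at (2,0)]
  WQ@(4,3): attacks (4,4) (4,5) (4,2) (4,1) (4,0) (5,3) (3,3) (2,3) (1,3) (0,3) (5,4) (5,2) (3,4) (2,5) (3,2) (2,1) (1,0) [ray(0,-1) blocked at (4,0)]
Union (20 distinct): (0,3) (0,4) (1,0) (1,3) (2,0) (2,1) (2,2) (2,3) (2,5) (3,2) (3,3) (3,4) (4,0) (4,1) (4,2) (4,4) (4,5) (5,2) (5,3) (5,4)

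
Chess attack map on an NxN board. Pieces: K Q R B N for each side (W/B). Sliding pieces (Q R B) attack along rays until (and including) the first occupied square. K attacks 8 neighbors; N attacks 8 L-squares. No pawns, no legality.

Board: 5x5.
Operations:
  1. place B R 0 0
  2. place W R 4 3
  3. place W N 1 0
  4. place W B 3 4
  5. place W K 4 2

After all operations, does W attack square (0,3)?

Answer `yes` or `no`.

Answer: yes

Derivation:
Op 1: place BR@(0,0)
Op 2: place WR@(4,3)
Op 3: place WN@(1,0)
Op 4: place WB@(3,4)
Op 5: place WK@(4,2)
Per-piece attacks for W:
  WN@(1,0): attacks (2,2) (3,1) (0,2)
  WB@(3,4): attacks (4,3) (2,3) (1,2) (0,1) [ray(1,-1) blocked at (4,3)]
  WK@(4,2): attacks (4,3) (4,1) (3,2) (3,3) (3,1)
  WR@(4,3): attacks (4,4) (4,2) (3,3) (2,3) (1,3) (0,3) [ray(0,-1) blocked at (4,2)]
W attacks (0,3): yes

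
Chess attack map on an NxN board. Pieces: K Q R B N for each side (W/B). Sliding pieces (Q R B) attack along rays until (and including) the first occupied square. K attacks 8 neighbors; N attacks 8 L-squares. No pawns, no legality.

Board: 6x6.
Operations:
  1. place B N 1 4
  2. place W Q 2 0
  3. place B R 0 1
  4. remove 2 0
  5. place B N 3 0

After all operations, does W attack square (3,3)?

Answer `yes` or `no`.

Op 1: place BN@(1,4)
Op 2: place WQ@(2,0)
Op 3: place BR@(0,1)
Op 4: remove (2,0)
Op 5: place BN@(3,0)
Per-piece attacks for W:
W attacks (3,3): no

Answer: no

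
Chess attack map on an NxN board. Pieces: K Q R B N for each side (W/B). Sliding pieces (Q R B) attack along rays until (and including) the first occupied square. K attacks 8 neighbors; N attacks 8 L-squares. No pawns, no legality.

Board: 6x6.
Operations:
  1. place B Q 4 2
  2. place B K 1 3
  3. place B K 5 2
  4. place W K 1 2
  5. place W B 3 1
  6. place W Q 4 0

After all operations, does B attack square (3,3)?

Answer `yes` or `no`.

Answer: yes

Derivation:
Op 1: place BQ@(4,2)
Op 2: place BK@(1,3)
Op 3: place BK@(5,2)
Op 4: place WK@(1,2)
Op 5: place WB@(3,1)
Op 6: place WQ@(4,0)
Per-piece attacks for B:
  BK@(1,3): attacks (1,4) (1,2) (2,3) (0,3) (2,4) (2,2) (0,4) (0,2)
  BQ@(4,2): attacks (4,3) (4,4) (4,5) (4,1) (4,0) (5,2) (3,2) (2,2) (1,2) (5,3) (5,1) (3,3) (2,4) (1,5) (3,1) [ray(0,-1) blocked at (4,0); ray(1,0) blocked at (5,2); ray(-1,0) blocked at (1,2); ray(-1,-1) blocked at (3,1)]
  BK@(5,2): attacks (5,3) (5,1) (4,2) (4,3) (4,1)
B attacks (3,3): yes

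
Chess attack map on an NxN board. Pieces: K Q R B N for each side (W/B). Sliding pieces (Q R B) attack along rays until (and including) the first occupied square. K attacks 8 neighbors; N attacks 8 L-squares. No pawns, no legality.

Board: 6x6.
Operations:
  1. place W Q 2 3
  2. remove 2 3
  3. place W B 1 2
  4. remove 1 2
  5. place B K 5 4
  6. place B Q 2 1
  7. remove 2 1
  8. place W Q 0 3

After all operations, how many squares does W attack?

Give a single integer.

Op 1: place WQ@(2,3)
Op 2: remove (2,3)
Op 3: place WB@(1,2)
Op 4: remove (1,2)
Op 5: place BK@(5,4)
Op 6: place BQ@(2,1)
Op 7: remove (2,1)
Op 8: place WQ@(0,3)
Per-piece attacks for W:
  WQ@(0,3): attacks (0,4) (0,5) (0,2) (0,1) (0,0) (1,3) (2,3) (3,3) (4,3) (5,3) (1,4) (2,5) (1,2) (2,1) (3,0)
Union (15 distinct): (0,0) (0,1) (0,2) (0,4) (0,5) (1,2) (1,3) (1,4) (2,1) (2,3) (2,5) (3,0) (3,3) (4,3) (5,3)

Answer: 15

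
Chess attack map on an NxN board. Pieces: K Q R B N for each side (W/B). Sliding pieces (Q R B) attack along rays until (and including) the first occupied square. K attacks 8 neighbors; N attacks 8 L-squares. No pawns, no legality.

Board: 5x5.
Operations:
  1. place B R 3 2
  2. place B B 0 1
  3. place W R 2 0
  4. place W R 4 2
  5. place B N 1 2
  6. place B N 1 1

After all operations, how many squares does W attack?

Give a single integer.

Answer: 12

Derivation:
Op 1: place BR@(3,2)
Op 2: place BB@(0,1)
Op 3: place WR@(2,0)
Op 4: place WR@(4,2)
Op 5: place BN@(1,2)
Op 6: place BN@(1,1)
Per-piece attacks for W:
  WR@(2,0): attacks (2,1) (2,2) (2,3) (2,4) (3,0) (4,0) (1,0) (0,0)
  WR@(4,2): attacks (4,3) (4,4) (4,1) (4,0) (3,2) [ray(-1,0) blocked at (3,2)]
Union (12 distinct): (0,0) (1,0) (2,1) (2,2) (2,3) (2,4) (3,0) (3,2) (4,0) (4,1) (4,3) (4,4)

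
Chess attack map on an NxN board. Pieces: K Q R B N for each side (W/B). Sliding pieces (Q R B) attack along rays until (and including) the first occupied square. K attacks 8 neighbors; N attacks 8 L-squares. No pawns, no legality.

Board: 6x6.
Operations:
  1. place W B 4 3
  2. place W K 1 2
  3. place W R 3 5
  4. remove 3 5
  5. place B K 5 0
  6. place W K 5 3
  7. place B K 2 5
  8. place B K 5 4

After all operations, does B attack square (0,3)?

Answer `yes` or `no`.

Answer: no

Derivation:
Op 1: place WB@(4,3)
Op 2: place WK@(1,2)
Op 3: place WR@(3,5)
Op 4: remove (3,5)
Op 5: place BK@(5,0)
Op 6: place WK@(5,3)
Op 7: place BK@(2,5)
Op 8: place BK@(5,4)
Per-piece attacks for B:
  BK@(2,5): attacks (2,4) (3,5) (1,5) (3,4) (1,4)
  BK@(5,0): attacks (5,1) (4,0) (4,1)
  BK@(5,4): attacks (5,5) (5,3) (4,4) (4,5) (4,3)
B attacks (0,3): no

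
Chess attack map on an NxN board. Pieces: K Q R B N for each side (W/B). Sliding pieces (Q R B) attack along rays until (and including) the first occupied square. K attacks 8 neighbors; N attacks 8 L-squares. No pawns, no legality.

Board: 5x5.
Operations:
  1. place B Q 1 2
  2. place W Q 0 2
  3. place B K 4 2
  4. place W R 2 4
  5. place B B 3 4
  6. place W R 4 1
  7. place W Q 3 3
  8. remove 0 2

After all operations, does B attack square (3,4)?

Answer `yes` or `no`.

Answer: yes

Derivation:
Op 1: place BQ@(1,2)
Op 2: place WQ@(0,2)
Op 3: place BK@(4,2)
Op 4: place WR@(2,4)
Op 5: place BB@(3,4)
Op 6: place WR@(4,1)
Op 7: place WQ@(3,3)
Op 8: remove (0,2)
Per-piece attacks for B:
  BQ@(1,2): attacks (1,3) (1,4) (1,1) (1,0) (2,2) (3,2) (4,2) (0,2) (2,3) (3,4) (2,1) (3,0) (0,3) (0,1) [ray(1,0) blocked at (4,2); ray(1,1) blocked at (3,4)]
  BB@(3,4): attacks (4,3) (2,3) (1,2) [ray(-1,-1) blocked at (1,2)]
  BK@(4,2): attacks (4,3) (4,1) (3,2) (3,3) (3,1)
B attacks (3,4): yes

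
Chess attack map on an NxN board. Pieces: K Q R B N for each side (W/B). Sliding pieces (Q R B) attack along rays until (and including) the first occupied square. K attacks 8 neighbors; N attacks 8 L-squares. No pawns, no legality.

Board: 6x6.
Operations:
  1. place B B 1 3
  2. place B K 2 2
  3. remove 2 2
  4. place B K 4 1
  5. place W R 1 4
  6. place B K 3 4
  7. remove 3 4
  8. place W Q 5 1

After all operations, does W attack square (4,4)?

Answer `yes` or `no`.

Answer: yes

Derivation:
Op 1: place BB@(1,3)
Op 2: place BK@(2,2)
Op 3: remove (2,2)
Op 4: place BK@(4,1)
Op 5: place WR@(1,4)
Op 6: place BK@(3,4)
Op 7: remove (3,4)
Op 8: place WQ@(5,1)
Per-piece attacks for W:
  WR@(1,4): attacks (1,5) (1,3) (2,4) (3,4) (4,4) (5,4) (0,4) [ray(0,-1) blocked at (1,3)]
  WQ@(5,1): attacks (5,2) (5,3) (5,4) (5,5) (5,0) (4,1) (4,2) (3,3) (2,4) (1,5) (4,0) [ray(-1,0) blocked at (4,1)]
W attacks (4,4): yes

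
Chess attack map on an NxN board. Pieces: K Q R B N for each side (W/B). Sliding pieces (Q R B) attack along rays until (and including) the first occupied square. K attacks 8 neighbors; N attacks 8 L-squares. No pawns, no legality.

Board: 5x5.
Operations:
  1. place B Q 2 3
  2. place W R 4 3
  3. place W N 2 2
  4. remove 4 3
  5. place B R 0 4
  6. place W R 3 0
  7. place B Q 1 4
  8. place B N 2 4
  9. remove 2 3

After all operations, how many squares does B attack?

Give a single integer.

Op 1: place BQ@(2,3)
Op 2: place WR@(4,3)
Op 3: place WN@(2,2)
Op 4: remove (4,3)
Op 5: place BR@(0,4)
Op 6: place WR@(3,0)
Op 7: place BQ@(1,4)
Op 8: place BN@(2,4)
Op 9: remove (2,3)
Per-piece attacks for B:
  BR@(0,4): attacks (0,3) (0,2) (0,1) (0,0) (1,4) [ray(1,0) blocked at (1,4)]
  BQ@(1,4): attacks (1,3) (1,2) (1,1) (1,0) (2,4) (0,4) (2,3) (3,2) (4,1) (0,3) [ray(1,0) blocked at (2,4); ray(-1,0) blocked at (0,4)]
  BN@(2,4): attacks (3,2) (4,3) (1,2) (0,3)
Union (15 distinct): (0,0) (0,1) (0,2) (0,3) (0,4) (1,0) (1,1) (1,2) (1,3) (1,4) (2,3) (2,4) (3,2) (4,1) (4,3)

Answer: 15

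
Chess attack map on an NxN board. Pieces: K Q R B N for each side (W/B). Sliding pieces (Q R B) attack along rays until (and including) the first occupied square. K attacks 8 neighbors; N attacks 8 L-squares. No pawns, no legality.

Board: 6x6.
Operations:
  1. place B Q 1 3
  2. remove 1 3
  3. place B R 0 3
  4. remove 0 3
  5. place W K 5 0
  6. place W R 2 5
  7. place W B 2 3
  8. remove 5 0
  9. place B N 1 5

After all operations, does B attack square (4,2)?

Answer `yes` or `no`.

Op 1: place BQ@(1,3)
Op 2: remove (1,3)
Op 3: place BR@(0,3)
Op 4: remove (0,3)
Op 5: place WK@(5,0)
Op 6: place WR@(2,5)
Op 7: place WB@(2,3)
Op 8: remove (5,0)
Op 9: place BN@(1,5)
Per-piece attacks for B:
  BN@(1,5): attacks (2,3) (3,4) (0,3)
B attacks (4,2): no

Answer: no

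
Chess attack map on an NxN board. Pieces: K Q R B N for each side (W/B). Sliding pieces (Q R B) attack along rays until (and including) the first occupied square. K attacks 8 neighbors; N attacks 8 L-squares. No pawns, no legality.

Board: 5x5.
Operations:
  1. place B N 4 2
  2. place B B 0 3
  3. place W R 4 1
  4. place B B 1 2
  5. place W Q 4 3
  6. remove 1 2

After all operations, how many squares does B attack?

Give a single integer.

Answer: 6

Derivation:
Op 1: place BN@(4,2)
Op 2: place BB@(0,3)
Op 3: place WR@(4,1)
Op 4: place BB@(1,2)
Op 5: place WQ@(4,3)
Op 6: remove (1,2)
Per-piece attacks for B:
  BB@(0,3): attacks (1,4) (1,2) (2,1) (3,0)
  BN@(4,2): attacks (3,4) (2,3) (3,0) (2,1)
Union (6 distinct): (1,2) (1,4) (2,1) (2,3) (3,0) (3,4)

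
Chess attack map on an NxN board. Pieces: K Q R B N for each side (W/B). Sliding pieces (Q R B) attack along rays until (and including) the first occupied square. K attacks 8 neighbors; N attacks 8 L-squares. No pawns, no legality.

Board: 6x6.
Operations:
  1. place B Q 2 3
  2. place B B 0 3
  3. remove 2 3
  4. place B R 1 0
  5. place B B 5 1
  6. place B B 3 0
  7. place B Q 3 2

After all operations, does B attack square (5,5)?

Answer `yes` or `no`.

Answer: no

Derivation:
Op 1: place BQ@(2,3)
Op 2: place BB@(0,3)
Op 3: remove (2,3)
Op 4: place BR@(1,0)
Op 5: place BB@(5,1)
Op 6: place BB@(3,0)
Op 7: place BQ@(3,2)
Per-piece attacks for B:
  BB@(0,3): attacks (1,4) (2,5) (1,2) (2,1) (3,0) [ray(1,-1) blocked at (3,0)]
  BR@(1,0): attacks (1,1) (1,2) (1,3) (1,4) (1,5) (2,0) (3,0) (0,0) [ray(1,0) blocked at (3,0)]
  BB@(3,0): attacks (4,1) (5,2) (2,1) (1,2) (0,3) [ray(-1,1) blocked at (0,3)]
  BQ@(3,2): attacks (3,3) (3,4) (3,5) (3,1) (3,0) (4,2) (5,2) (2,2) (1,2) (0,2) (4,3) (5,4) (4,1) (5,0) (2,3) (1,4) (0,5) (2,1) (1,0) [ray(0,-1) blocked at (3,0); ray(-1,-1) blocked at (1,0)]
  BB@(5,1): attacks (4,2) (3,3) (2,4) (1,5) (4,0)
B attacks (5,5): no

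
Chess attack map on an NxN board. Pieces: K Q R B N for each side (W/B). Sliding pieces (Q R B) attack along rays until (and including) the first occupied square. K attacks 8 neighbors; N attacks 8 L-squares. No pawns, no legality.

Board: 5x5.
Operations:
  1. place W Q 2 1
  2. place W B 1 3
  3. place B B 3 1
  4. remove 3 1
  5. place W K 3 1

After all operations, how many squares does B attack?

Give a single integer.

Answer: 0

Derivation:
Op 1: place WQ@(2,1)
Op 2: place WB@(1,3)
Op 3: place BB@(3,1)
Op 4: remove (3,1)
Op 5: place WK@(3,1)
Per-piece attacks for B:
Union (0 distinct): (none)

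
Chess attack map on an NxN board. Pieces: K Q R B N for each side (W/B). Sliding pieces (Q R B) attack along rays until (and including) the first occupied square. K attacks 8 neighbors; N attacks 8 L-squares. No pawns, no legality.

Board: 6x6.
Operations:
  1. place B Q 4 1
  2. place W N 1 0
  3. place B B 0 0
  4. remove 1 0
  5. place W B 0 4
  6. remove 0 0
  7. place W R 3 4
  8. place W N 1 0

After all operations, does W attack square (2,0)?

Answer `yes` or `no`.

Answer: no

Derivation:
Op 1: place BQ@(4,1)
Op 2: place WN@(1,0)
Op 3: place BB@(0,0)
Op 4: remove (1,0)
Op 5: place WB@(0,4)
Op 6: remove (0,0)
Op 7: place WR@(3,4)
Op 8: place WN@(1,0)
Per-piece attacks for W:
  WB@(0,4): attacks (1,5) (1,3) (2,2) (3,1) (4,0)
  WN@(1,0): attacks (2,2) (3,1) (0,2)
  WR@(3,4): attacks (3,5) (3,3) (3,2) (3,1) (3,0) (4,4) (5,4) (2,4) (1,4) (0,4) [ray(-1,0) blocked at (0,4)]
W attacks (2,0): no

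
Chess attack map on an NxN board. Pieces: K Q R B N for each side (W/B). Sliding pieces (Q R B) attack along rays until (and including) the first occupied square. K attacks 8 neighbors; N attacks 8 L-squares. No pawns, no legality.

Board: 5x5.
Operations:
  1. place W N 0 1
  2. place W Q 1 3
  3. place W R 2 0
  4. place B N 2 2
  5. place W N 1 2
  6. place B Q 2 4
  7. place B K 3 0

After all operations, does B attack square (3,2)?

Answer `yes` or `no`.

Op 1: place WN@(0,1)
Op 2: place WQ@(1,3)
Op 3: place WR@(2,0)
Op 4: place BN@(2,2)
Op 5: place WN@(1,2)
Op 6: place BQ@(2,4)
Op 7: place BK@(3,0)
Per-piece attacks for B:
  BN@(2,2): attacks (3,4) (4,3) (1,4) (0,3) (3,0) (4,1) (1,0) (0,1)
  BQ@(2,4): attacks (2,3) (2,2) (3,4) (4,4) (1,4) (0,4) (3,3) (4,2) (1,3) [ray(0,-1) blocked at (2,2); ray(-1,-1) blocked at (1,3)]
  BK@(3,0): attacks (3,1) (4,0) (2,0) (4,1) (2,1)
B attacks (3,2): no

Answer: no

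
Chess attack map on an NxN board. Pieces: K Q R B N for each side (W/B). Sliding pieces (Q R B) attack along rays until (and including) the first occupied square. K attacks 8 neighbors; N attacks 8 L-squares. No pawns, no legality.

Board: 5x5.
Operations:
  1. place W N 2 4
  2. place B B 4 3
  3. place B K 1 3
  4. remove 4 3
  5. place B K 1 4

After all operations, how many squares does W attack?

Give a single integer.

Answer: 4

Derivation:
Op 1: place WN@(2,4)
Op 2: place BB@(4,3)
Op 3: place BK@(1,3)
Op 4: remove (4,3)
Op 5: place BK@(1,4)
Per-piece attacks for W:
  WN@(2,4): attacks (3,2) (4,3) (1,2) (0,3)
Union (4 distinct): (0,3) (1,2) (3,2) (4,3)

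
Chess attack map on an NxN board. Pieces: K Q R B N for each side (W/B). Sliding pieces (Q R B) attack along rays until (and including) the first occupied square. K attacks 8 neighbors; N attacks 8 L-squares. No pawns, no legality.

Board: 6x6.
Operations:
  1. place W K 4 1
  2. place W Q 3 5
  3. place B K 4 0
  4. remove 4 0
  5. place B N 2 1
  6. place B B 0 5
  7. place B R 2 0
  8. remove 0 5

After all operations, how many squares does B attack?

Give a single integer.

Op 1: place WK@(4,1)
Op 2: place WQ@(3,5)
Op 3: place BK@(4,0)
Op 4: remove (4,0)
Op 5: place BN@(2,1)
Op 6: place BB@(0,5)
Op 7: place BR@(2,0)
Op 8: remove (0,5)
Per-piece attacks for B:
  BR@(2,0): attacks (2,1) (3,0) (4,0) (5,0) (1,0) (0,0) [ray(0,1) blocked at (2,1)]
  BN@(2,1): attacks (3,3) (4,2) (1,3) (0,2) (4,0) (0,0)
Union (10 distinct): (0,0) (0,2) (1,0) (1,3) (2,1) (3,0) (3,3) (4,0) (4,2) (5,0)

Answer: 10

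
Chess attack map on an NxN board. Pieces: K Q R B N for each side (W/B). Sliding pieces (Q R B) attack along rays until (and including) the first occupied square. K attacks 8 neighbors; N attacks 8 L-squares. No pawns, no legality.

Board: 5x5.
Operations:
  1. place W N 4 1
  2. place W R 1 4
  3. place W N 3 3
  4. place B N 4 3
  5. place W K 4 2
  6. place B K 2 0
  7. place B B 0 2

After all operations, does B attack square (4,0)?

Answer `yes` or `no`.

Op 1: place WN@(4,1)
Op 2: place WR@(1,4)
Op 3: place WN@(3,3)
Op 4: place BN@(4,3)
Op 5: place WK@(4,2)
Op 6: place BK@(2,0)
Op 7: place BB@(0,2)
Per-piece attacks for B:
  BB@(0,2): attacks (1,3) (2,4) (1,1) (2,0) [ray(1,-1) blocked at (2,0)]
  BK@(2,0): attacks (2,1) (3,0) (1,0) (3,1) (1,1)
  BN@(4,3): attacks (2,4) (3,1) (2,2)
B attacks (4,0): no

Answer: no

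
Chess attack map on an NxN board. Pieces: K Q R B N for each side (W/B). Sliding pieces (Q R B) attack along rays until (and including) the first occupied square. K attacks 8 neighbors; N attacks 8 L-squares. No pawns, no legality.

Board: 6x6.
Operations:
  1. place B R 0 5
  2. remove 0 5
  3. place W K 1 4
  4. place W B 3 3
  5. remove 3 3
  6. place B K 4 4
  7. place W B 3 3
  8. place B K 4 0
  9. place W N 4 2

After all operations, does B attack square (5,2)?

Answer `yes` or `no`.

Op 1: place BR@(0,5)
Op 2: remove (0,5)
Op 3: place WK@(1,4)
Op 4: place WB@(3,3)
Op 5: remove (3,3)
Op 6: place BK@(4,4)
Op 7: place WB@(3,3)
Op 8: place BK@(4,0)
Op 9: place WN@(4,2)
Per-piece attacks for B:
  BK@(4,0): attacks (4,1) (5,0) (3,0) (5,1) (3,1)
  BK@(4,4): attacks (4,5) (4,3) (5,4) (3,4) (5,5) (5,3) (3,5) (3,3)
B attacks (5,2): no

Answer: no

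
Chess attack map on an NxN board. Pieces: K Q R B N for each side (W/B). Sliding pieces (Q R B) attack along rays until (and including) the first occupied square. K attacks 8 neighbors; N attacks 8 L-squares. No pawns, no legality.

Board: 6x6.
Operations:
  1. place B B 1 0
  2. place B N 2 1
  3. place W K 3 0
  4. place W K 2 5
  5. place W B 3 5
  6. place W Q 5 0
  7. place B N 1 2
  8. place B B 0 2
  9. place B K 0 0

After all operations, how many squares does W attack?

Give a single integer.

Answer: 22

Derivation:
Op 1: place BB@(1,0)
Op 2: place BN@(2,1)
Op 3: place WK@(3,0)
Op 4: place WK@(2,5)
Op 5: place WB@(3,5)
Op 6: place WQ@(5,0)
Op 7: place BN@(1,2)
Op 8: place BB@(0,2)
Op 9: place BK@(0,0)
Per-piece attacks for W:
  WK@(2,5): attacks (2,4) (3,5) (1,5) (3,4) (1,4)
  WK@(3,0): attacks (3,1) (4,0) (2,0) (4,1) (2,1)
  WB@(3,5): attacks (4,4) (5,3) (2,4) (1,3) (0,2) [ray(-1,-1) blocked at (0,2)]
  WQ@(5,0): attacks (5,1) (5,2) (5,3) (5,4) (5,5) (4,0) (3,0) (4,1) (3,2) (2,3) (1,4) (0,5) [ray(-1,0) blocked at (3,0)]
Union (22 distinct): (0,2) (0,5) (1,3) (1,4) (1,5) (2,0) (2,1) (2,3) (2,4) (3,0) (3,1) (3,2) (3,4) (3,5) (4,0) (4,1) (4,4) (5,1) (5,2) (5,3) (5,4) (5,5)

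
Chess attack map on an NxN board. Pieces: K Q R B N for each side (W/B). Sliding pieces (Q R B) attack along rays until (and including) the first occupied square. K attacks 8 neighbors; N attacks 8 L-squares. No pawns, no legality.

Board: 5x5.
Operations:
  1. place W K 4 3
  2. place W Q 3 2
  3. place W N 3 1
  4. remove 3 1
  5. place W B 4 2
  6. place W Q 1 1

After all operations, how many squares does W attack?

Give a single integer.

Answer: 21

Derivation:
Op 1: place WK@(4,3)
Op 2: place WQ@(3,2)
Op 3: place WN@(3,1)
Op 4: remove (3,1)
Op 5: place WB@(4,2)
Op 6: place WQ@(1,1)
Per-piece attacks for W:
  WQ@(1,1): attacks (1,2) (1,3) (1,4) (1,0) (2,1) (3,1) (4,1) (0,1) (2,2) (3,3) (4,4) (2,0) (0,2) (0,0)
  WQ@(3,2): attacks (3,3) (3,4) (3,1) (3,0) (4,2) (2,2) (1,2) (0,2) (4,3) (4,1) (2,3) (1,4) (2,1) (1,0) [ray(1,0) blocked at (4,2); ray(1,1) blocked at (4,3)]
  WB@(4,2): attacks (3,3) (2,4) (3,1) (2,0)
  WK@(4,3): attacks (4,4) (4,2) (3,3) (3,4) (3,2)
Union (21 distinct): (0,0) (0,1) (0,2) (1,0) (1,2) (1,3) (1,4) (2,0) (2,1) (2,2) (2,3) (2,4) (3,0) (3,1) (3,2) (3,3) (3,4) (4,1) (4,2) (4,3) (4,4)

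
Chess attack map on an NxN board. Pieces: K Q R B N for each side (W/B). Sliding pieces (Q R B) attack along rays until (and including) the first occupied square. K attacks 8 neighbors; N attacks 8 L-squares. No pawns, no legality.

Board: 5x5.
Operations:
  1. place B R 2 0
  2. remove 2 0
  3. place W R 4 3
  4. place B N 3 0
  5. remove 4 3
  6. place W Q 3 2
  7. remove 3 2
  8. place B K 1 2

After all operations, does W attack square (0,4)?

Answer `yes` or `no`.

Op 1: place BR@(2,0)
Op 2: remove (2,0)
Op 3: place WR@(4,3)
Op 4: place BN@(3,0)
Op 5: remove (4,3)
Op 6: place WQ@(3,2)
Op 7: remove (3,2)
Op 8: place BK@(1,2)
Per-piece attacks for W:
W attacks (0,4): no

Answer: no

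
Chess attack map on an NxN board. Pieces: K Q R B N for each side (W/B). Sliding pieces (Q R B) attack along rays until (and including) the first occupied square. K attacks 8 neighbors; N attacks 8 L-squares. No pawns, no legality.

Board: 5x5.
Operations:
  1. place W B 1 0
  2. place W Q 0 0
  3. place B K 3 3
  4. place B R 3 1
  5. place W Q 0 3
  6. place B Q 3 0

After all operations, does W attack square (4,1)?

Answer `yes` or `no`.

Op 1: place WB@(1,0)
Op 2: place WQ@(0,0)
Op 3: place BK@(3,3)
Op 4: place BR@(3,1)
Op 5: place WQ@(0,3)
Op 6: place BQ@(3,0)
Per-piece attacks for W:
  WQ@(0,0): attacks (0,1) (0,2) (0,3) (1,0) (1,1) (2,2) (3,3) [ray(0,1) blocked at (0,3); ray(1,0) blocked at (1,0); ray(1,1) blocked at (3,3)]
  WQ@(0,3): attacks (0,4) (0,2) (0,1) (0,0) (1,3) (2,3) (3,3) (1,4) (1,2) (2,1) (3,0) [ray(0,-1) blocked at (0,0); ray(1,0) blocked at (3,3); ray(1,-1) blocked at (3,0)]
  WB@(1,0): attacks (2,1) (3,2) (4,3) (0,1)
W attacks (4,1): no

Answer: no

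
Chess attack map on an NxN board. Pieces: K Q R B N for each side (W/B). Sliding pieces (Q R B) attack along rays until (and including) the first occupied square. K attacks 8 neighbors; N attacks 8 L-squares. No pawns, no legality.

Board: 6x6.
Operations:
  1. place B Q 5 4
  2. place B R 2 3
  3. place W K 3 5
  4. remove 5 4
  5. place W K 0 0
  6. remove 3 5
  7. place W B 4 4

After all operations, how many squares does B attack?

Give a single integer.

Op 1: place BQ@(5,4)
Op 2: place BR@(2,3)
Op 3: place WK@(3,5)
Op 4: remove (5,4)
Op 5: place WK@(0,0)
Op 6: remove (3,5)
Op 7: place WB@(4,4)
Per-piece attacks for B:
  BR@(2,3): attacks (2,4) (2,5) (2,2) (2,1) (2,0) (3,3) (4,3) (5,3) (1,3) (0,3)
Union (10 distinct): (0,3) (1,3) (2,0) (2,1) (2,2) (2,4) (2,5) (3,3) (4,3) (5,3)

Answer: 10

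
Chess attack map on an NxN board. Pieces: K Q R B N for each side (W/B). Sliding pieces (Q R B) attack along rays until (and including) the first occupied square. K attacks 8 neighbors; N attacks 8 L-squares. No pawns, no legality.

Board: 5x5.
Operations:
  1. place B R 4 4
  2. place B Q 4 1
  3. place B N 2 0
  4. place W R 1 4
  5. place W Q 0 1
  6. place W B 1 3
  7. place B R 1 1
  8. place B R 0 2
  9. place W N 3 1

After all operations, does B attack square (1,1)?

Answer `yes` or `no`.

Op 1: place BR@(4,4)
Op 2: place BQ@(4,1)
Op 3: place BN@(2,0)
Op 4: place WR@(1,4)
Op 5: place WQ@(0,1)
Op 6: place WB@(1,3)
Op 7: place BR@(1,1)
Op 8: place BR@(0,2)
Op 9: place WN@(3,1)
Per-piece attacks for B:
  BR@(0,2): attacks (0,3) (0,4) (0,1) (1,2) (2,2) (3,2) (4,2) [ray(0,-1) blocked at (0,1)]
  BR@(1,1): attacks (1,2) (1,3) (1,0) (2,1) (3,1) (0,1) [ray(0,1) blocked at (1,3); ray(1,0) blocked at (3,1); ray(-1,0) blocked at (0,1)]
  BN@(2,0): attacks (3,2) (4,1) (1,2) (0,1)
  BQ@(4,1): attacks (4,2) (4,3) (4,4) (4,0) (3,1) (3,2) (2,3) (1,4) (3,0) [ray(0,1) blocked at (4,4); ray(-1,0) blocked at (3,1); ray(-1,1) blocked at (1,4)]
  BR@(4,4): attacks (4,3) (4,2) (4,1) (3,4) (2,4) (1,4) [ray(0,-1) blocked at (4,1); ray(-1,0) blocked at (1,4)]
B attacks (1,1): no

Answer: no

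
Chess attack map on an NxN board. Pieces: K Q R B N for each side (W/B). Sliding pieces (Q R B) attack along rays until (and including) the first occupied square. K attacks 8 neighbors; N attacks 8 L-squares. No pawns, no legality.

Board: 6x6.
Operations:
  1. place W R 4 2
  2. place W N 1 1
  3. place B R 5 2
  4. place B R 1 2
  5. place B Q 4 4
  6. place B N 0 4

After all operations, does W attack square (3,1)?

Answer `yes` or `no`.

Answer: no

Derivation:
Op 1: place WR@(4,2)
Op 2: place WN@(1,1)
Op 3: place BR@(5,2)
Op 4: place BR@(1,2)
Op 5: place BQ@(4,4)
Op 6: place BN@(0,4)
Per-piece attacks for W:
  WN@(1,1): attacks (2,3) (3,2) (0,3) (3,0)
  WR@(4,2): attacks (4,3) (4,4) (4,1) (4,0) (5,2) (3,2) (2,2) (1,2) [ray(0,1) blocked at (4,4); ray(1,0) blocked at (5,2); ray(-1,0) blocked at (1,2)]
W attacks (3,1): no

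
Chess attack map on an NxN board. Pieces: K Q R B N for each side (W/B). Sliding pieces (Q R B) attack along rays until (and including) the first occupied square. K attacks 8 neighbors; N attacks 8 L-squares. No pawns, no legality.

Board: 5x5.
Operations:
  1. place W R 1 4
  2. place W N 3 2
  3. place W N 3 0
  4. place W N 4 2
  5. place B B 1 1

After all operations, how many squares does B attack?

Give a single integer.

Answer: 6

Derivation:
Op 1: place WR@(1,4)
Op 2: place WN@(3,2)
Op 3: place WN@(3,0)
Op 4: place WN@(4,2)
Op 5: place BB@(1,1)
Per-piece attacks for B:
  BB@(1,1): attacks (2,2) (3,3) (4,4) (2,0) (0,2) (0,0)
Union (6 distinct): (0,0) (0,2) (2,0) (2,2) (3,3) (4,4)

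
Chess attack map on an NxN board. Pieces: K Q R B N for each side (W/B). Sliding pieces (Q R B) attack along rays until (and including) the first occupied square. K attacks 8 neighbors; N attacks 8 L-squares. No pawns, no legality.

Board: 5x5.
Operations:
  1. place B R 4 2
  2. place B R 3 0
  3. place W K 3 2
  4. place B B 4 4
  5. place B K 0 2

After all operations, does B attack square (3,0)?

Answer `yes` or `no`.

Op 1: place BR@(4,2)
Op 2: place BR@(3,0)
Op 3: place WK@(3,2)
Op 4: place BB@(4,4)
Op 5: place BK@(0,2)
Per-piece attacks for B:
  BK@(0,2): attacks (0,3) (0,1) (1,2) (1,3) (1,1)
  BR@(3,0): attacks (3,1) (3,2) (4,0) (2,0) (1,0) (0,0) [ray(0,1) blocked at (3,2)]
  BR@(4,2): attacks (4,3) (4,4) (4,1) (4,0) (3,2) [ray(0,1) blocked at (4,4); ray(-1,0) blocked at (3,2)]
  BB@(4,4): attacks (3,3) (2,2) (1,1) (0,0)
B attacks (3,0): no

Answer: no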